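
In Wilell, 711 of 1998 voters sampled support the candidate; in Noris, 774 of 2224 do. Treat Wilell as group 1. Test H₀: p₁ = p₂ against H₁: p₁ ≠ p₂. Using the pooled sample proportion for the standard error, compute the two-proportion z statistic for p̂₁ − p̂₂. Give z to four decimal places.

z = 0.5323

p̂₁ = 711/1998 = 0.3558559, p̂₂ = 774/2224 = 0.3480216.
Pooled p̂ = (711+774)/(1998+2224) = 1485/4222 = 0.3517290.
SE = √(0.228016 × 0.000950141) = 0.0147189.
z = (0.3558559 − 0.3480216)/0.0147189 = 0.0078343/0.0147189 = 0.5323.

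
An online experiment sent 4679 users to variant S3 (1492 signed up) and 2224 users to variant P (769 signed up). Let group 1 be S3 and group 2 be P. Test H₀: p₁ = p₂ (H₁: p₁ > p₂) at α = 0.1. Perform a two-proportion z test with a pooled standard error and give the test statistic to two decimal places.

z = -2.23

p̂₁ = 1492/4679 ≈ 0.318872, p̂₂ = 769/2224 ≈ 0.345773.
Pooled p̂ = (1492+769)/(4679+2224) = 2261/6903 = 0.327539.
SE = √(p̂(1−p̂)(1/n₁+1/n₂)) = √(0.327539·0.672461·0.000663361) = √(0.00014611) = 0.012088.
z = (0.318872 − 0.345773)/0.012088 = -0.026901/0.012088 = -2.23.
p-value = P(Z > -2.226) ≈ 0.9870. With α = 0.1, fail to reject H₀.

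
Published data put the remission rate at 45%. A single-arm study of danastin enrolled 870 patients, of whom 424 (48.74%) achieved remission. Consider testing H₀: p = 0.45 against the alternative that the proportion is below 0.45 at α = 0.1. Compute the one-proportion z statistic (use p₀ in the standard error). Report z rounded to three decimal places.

p̂ = 424/870 ≈ 0.48736.
SE = √(p₀(1−p₀)/n) = √(0.2475/870) = 0.01687.
z = (0.48736 − 0.45)/0.01687 = 0.03736/0.01687 = 2.215.
p-value = P(Z < 2.215) ≈ 0.9866. With α = 0.1, fail to reject H₀.

z = 2.215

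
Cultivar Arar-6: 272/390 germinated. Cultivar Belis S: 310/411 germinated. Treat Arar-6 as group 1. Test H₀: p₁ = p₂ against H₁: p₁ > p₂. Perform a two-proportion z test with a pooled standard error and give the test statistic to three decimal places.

z = -1.803

p̂₁ = 272/390 ≈ 0.69744, p̂₂ = 310/411 ≈ 0.75426.
Pooled p̂ = (272+310)/(390+411) = 582/801 = 0.72659.
SE = √(0.198656 × 0.00499719) = 0.03151.
z = (0.69744 − 0.75426)/0.03151 = -0.05682/0.03151 = -1.803.
p-value = P(Z > -1.803) ≈ 0.9643.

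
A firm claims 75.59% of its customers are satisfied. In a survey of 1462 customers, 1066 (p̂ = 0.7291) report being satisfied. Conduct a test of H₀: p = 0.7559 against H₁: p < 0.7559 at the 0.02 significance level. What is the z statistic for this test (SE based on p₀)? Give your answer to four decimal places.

p̂ = 1066/1462 ≈ 0.729138.
SE = √(p₀(1−p₀)/n) = √(0.18452/1462) = 0.011234.
z = (0.729138 − 0.7559)/0.011234 = -0.026762/0.011234 = -2.3822.
p-value = P(Z < -2.382) ≈ 0.0086, so at α = 0.02 we reject H₀.

z = -2.3822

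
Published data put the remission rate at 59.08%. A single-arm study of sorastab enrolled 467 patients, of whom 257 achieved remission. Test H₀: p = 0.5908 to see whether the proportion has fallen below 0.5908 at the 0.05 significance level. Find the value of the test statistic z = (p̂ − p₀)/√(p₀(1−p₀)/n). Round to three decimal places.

p̂ = 257/467 = 0.55032.
Under H₀, SE = √(0.5908·0.4092/467) = √(0.000517677) = 0.02275.
z = (0.55032 − 0.5908)/0.02275 = -0.04048/0.02275 = -1.779.
p-value = P(Z < -1.779) ≈ 0.0376; since p < α = 0.05, reject H₀.

z = -1.779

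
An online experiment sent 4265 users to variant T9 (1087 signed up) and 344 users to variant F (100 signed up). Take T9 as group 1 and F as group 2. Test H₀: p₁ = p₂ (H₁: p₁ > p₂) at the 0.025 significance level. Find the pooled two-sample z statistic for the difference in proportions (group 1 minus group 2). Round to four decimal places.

z = -1.4620

p̂₁ = 1087/4265 = 0.254865, p̂₂ = 100/344 = 0.290698.
Pooled p̂ = (1087+100)/(4265+344) = 1187/4609 = 0.257540.
SE = √(0.191213 × 0.00314144) = 0.024509.
z = (0.254865 − 0.290698)/0.024509 = -0.035833/0.024509 = -1.4620.
p-value = P(Z > -1.462) ≈ 0.9281, so at α = 0.025 we fail to reject H₀.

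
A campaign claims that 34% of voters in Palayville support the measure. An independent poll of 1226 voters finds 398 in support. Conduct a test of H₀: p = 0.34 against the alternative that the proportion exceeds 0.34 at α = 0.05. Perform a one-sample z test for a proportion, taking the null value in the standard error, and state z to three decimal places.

p̂ = 398/1226 ≈ 0.32463.
Standard error under H₀: √(0.34×0.66/1226) = 0.01353.
z = (0.32463 − 0.34)/0.01353 = -0.01537/0.01353 = -1.136.
p-value = P(Z > -1.136) ≈ 0.8720; since p > α = 0.05, fail to reject H₀.

z = -1.136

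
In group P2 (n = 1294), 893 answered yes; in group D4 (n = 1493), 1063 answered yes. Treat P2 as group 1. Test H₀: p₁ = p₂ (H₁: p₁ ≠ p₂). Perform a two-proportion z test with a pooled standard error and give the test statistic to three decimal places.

p̂₁ = 893/1294 = 0.690108, p̂₂ = 1063/1493 = 0.711989.
Pooled p̂ = (893+1063)/(1294+1493) = 1956/2787 = 0.701830.
SE = √(0.209265 × 0.00144259) = 0.017375.
z = (0.690108 − 0.711989)/0.017375 = -0.021881/0.017375 = -1.259.

z = -1.259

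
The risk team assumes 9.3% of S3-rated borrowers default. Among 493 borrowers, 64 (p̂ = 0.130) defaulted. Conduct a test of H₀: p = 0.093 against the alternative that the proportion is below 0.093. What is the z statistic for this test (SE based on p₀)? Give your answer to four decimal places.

z = 2.8147

p̂ = 64/493 ≈ 0.1298174.
Standard error under H₀: √(0.093×0.907/493) = 0.0130804.
z = (0.1298174 − 0.093)/0.0130804 = 0.0368174/0.0130804 = 2.8147.
p-value = P(Z < 2.815) ≈ 0.9976.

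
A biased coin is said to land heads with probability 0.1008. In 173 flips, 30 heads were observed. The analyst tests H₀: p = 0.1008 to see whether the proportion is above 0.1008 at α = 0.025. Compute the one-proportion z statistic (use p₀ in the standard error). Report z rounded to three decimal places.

z = 3.172

p̂ = 30/173 ≈ 0.17341.
SE = √(p₀(1−p₀)/n) = √(0.090639/173) = 0.02289.
z = (0.17341 − 0.1008)/0.02289 = 0.07261/0.02289 = 3.172.
p-value = P(Z > 3.172) ≈ 0.0008. With α = 0.025, reject H₀.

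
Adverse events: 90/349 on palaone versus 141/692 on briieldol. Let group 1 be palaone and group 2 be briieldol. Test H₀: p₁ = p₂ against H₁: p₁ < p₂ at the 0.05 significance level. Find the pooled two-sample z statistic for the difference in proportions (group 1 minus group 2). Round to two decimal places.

z = 1.98

p̂₁ = 90/349 = 0.2579, p̂₂ = 141/692 = 0.2038.
Pooled p̂ = (90+141)/(349+692) = 231/1041 = 0.2219.
SE = √(0.172662 × 0.00431042) = 0.0273.
z = (0.2579 − 0.2038)/0.0273 = 0.0541/0.0273 = 1.98.
p-value = P(Z < 1.984) ≈ 0.9764, so at α = 0.05 we fail to reject H₀.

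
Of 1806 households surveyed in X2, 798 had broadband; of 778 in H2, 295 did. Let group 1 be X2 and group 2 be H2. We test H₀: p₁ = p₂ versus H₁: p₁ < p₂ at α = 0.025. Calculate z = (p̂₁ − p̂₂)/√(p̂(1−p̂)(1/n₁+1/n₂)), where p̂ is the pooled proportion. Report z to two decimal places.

z = 2.96

p̂₁ = 798/1806 ≈ 0.4419, p̂₂ = 295/778 ≈ 0.3792.
Pooled p̂ = (798+295)/(1806+778) = 1093/2584 = 0.4230.
SE = √(p̂(1−p̂)(1/n₁+1/n₂)) = √(0.4230·0.5770·0.00183906) = √(0.000448857) = 0.0212.
z = (0.4419 − 0.3792)/0.0212 = 0.0627/0.0212 = 2.96.
p-value = P(Z < 2.959) ≈ 0.9985. With α = 0.025, fail to reject H₀.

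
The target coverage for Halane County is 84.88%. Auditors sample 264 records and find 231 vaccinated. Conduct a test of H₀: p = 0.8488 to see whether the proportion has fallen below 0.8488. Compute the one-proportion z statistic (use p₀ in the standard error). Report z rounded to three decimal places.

z = 1.188

p̂ = 231/264 ≈ 0.87500.
Under H₀, SE = √(0.8488·0.1512/264) = √(0.000486131) = 0.02205.
z = (0.87500 − 0.8488)/0.02205 = 0.02620/0.02205 = 1.188.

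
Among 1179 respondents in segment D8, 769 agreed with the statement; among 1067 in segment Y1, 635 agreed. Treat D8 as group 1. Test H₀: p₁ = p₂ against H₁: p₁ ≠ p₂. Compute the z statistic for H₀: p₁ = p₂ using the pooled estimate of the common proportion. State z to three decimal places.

p̂₁ = 769/1179 = 0.65225, p̂₂ = 635/1067 = 0.59513.
Pooled p̂ = (769+635)/(1179+1067) = 1404/2246 = 0.62511.
SE = √(0.234347 × 0.00178538) = 0.02045.
z = (0.65225 − 0.59513)/0.02045 = 0.05712/0.02045 = 2.793.

z = 2.793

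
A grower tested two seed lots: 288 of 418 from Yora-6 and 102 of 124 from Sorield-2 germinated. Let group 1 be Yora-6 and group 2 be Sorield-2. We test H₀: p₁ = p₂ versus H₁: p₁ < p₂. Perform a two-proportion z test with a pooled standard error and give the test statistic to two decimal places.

z = -2.91

p̂₁ = 288/418 ≈ 0.6890, p̂₂ = 102/124 ≈ 0.8226.
Pooled p̂ = (288+102)/(418+124) = 390/542 = 0.7196.
SE = √(p̂(1−p̂)(1/n₁+1/n₂)) = √(0.7196·0.2804·0.0104569) = √(0.00211014) = 0.0459.
z = (0.6890 − 0.8226)/0.0459 = -0.1336/0.0459 = -2.91.
p-value = P(Z < -2.908) ≈ 0.0018.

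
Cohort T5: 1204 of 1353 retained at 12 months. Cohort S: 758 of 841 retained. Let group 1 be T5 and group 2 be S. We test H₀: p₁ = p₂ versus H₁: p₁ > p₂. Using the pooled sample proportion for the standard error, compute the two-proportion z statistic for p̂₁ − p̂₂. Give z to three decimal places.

p̂₁ = 1204/1353 ≈ 0.88987, p̂₂ = 758/841 ≈ 0.90131.
Pooled p̂ = (1204+758)/(1353+841) = 1962/2194 = 0.89426.
SE = √(0.0945614 × 0.00192816) = 0.01350.
z = (0.88987 − 0.90131)/0.01350 = -0.01144/0.01350 = -0.847.

z = -0.847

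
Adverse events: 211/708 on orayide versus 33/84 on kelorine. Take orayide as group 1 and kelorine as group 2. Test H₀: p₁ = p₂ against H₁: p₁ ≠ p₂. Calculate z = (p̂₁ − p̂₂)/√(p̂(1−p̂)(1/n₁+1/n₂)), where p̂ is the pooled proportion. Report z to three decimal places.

p̂₁ = 211/708 = 0.29802, p̂₂ = 33/84 = 0.39286.
Pooled p̂ = (211+33)/(708+84) = 244/792 = 0.30808.
SE = √(p̂(1−p̂)(1/n₁+1/n₂)) = √(0.30808·0.69192·0.0133172) = √(0.00283879) = 0.05328.
z = (0.29802 − 0.39286)/0.05328 = -0.09484/0.05328 = -1.780.
p-value = 2·P(Z > 1.780) ≈ 0.0751.

z = -1.780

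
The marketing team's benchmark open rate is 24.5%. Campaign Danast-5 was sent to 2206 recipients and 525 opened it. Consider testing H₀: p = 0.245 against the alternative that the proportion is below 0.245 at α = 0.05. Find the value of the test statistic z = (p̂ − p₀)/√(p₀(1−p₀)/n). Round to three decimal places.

p̂ = 525/2206 = 0.237987.
SE = √(p₀(1−p₀)/n) = √(0.18498/2206) = 0.009157.
z = (0.237987 − 0.245)/0.009157 = -0.007013/0.009157 = -0.766.
p-value = P(Z < -0.766) ≈ 0.2219. With α = 0.05, fail to reject H₀.

z = -0.766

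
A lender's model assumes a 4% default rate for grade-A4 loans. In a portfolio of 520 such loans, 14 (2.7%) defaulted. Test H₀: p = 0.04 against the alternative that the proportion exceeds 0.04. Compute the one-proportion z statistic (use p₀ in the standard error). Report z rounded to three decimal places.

z = -1.522

p̂ = 14/520 ≈ 0.026923.
Standard error under H₀: √(0.04×0.96/520) = 0.008593.
z = (0.026923 − 0.04)/0.008593 = -0.013077/0.008593 = -1.522.
p-value = P(Z > -1.522) ≈ 0.9360.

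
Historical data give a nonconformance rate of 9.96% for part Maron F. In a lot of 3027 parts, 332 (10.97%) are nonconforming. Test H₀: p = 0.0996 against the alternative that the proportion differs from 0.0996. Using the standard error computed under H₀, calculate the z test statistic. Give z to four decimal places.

z = 1.8518

p̂ = 332/3027 ≈ 0.1096796.
Under H₀, SE = √(0.0996·0.9004/3027) = √(2.96266e-05) = 0.0054430.
z = (0.1096796 − 0.0996)/0.0054430 = 0.0100796/0.0054430 = 1.8518.
p-value = 2·P(Z > 1.852) ≈ 0.0641.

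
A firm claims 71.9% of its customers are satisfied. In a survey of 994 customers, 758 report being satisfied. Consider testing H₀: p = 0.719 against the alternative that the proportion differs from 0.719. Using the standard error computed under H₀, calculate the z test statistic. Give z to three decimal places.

p̂ = 758/994 = 0.76258.
SE = √(p₀(1−p₀)/n) = √(0.20204/994) = 0.01426.
z = (0.76258 − 0.719)/0.01426 = 0.04358/0.01426 = 3.056.
p-value = 2·P(Z > 3.056) ≈ 0.0022.

z = 3.056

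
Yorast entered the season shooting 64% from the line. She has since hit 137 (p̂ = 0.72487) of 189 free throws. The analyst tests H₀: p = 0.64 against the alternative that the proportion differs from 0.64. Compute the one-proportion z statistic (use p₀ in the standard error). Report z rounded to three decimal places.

z = 2.431

p̂ = 137/189 = 0.72487.
SE = √(p₀(1−p₀)/n) = √(0.2304/189) = 0.03491.
z = (0.72487 − 0.64)/0.03491 = 0.08487/0.03491 = 2.431.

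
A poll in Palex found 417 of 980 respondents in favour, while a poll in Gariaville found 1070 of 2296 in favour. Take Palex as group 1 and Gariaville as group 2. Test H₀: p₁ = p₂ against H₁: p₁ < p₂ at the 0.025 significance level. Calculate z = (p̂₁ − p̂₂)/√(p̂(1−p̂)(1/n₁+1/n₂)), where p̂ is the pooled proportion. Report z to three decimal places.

p̂₁ = 417/980 = 0.42551, p̂₂ = 1070/2296 = 0.46603.
Pooled p̂ = (417+1070)/(980+2296) = 1487/3276 = 0.45391.
SE = √(p̂(1−p̂)(1/n₁+1/n₂)) = √(0.45391·0.54609·0.00145595) = √(0.000360894) = 0.01900.
z = (0.42551 − 0.46603)/0.01900 = -0.04052/0.01900 = -2.133.
p-value = P(Z < -2.133) ≈ 0.0165, so at α = 0.025 we reject H₀.

z = -2.133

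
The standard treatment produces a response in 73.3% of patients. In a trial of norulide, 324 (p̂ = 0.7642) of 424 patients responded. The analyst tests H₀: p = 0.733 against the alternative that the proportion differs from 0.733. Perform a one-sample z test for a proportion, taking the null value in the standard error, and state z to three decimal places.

p̂ = 324/424 = 0.76415.
Standard error under H₀: √(0.733×0.267/424) = 0.02148.
z = (0.76415 − 0.733)/0.02148 = 0.03115/0.02148 = 1.450.

z = 1.450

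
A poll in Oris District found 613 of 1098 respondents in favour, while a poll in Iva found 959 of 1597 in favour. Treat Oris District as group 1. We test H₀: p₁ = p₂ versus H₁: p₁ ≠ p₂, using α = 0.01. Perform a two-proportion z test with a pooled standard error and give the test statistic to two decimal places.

p̂₁ = 613/1098 ≈ 0.55829, p̂₂ = 959/1597 ≈ 0.60050.
Pooled p̂ = (613+959)/(1098+1597) = 1572/2695 = 0.58330.
SE = √(0.243061 × 0.00153692) = 0.01933.
z = (0.55829 − 0.60050)/0.01933 = -0.04221/0.01933 = -2.18.
Two-sided p-value ≈ 2·Φ(−2.184) = 0.0290; since p > α = 0.01, fail to reject H₀.

z = -2.18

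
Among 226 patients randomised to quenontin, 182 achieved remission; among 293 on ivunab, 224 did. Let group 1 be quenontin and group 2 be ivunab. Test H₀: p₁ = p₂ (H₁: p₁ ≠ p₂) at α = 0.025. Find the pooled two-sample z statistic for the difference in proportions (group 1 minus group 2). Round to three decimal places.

z = 1.117

p̂₁ = 182/226 ≈ 0.80531, p̂₂ = 224/293 ≈ 0.76451.
Pooled p̂ = (182+224)/(226+293) = 406/519 = 0.78227.
SE = √(0.170322 × 0.00783775) = 0.03654.
z = (0.80531 − 0.76451)/0.03654 = 0.04080/0.03654 = 1.117.
Two-sided p-value ≈ 2·Φ(−1.117) = 0.2641, so at α = 0.025 we fail to reject H₀.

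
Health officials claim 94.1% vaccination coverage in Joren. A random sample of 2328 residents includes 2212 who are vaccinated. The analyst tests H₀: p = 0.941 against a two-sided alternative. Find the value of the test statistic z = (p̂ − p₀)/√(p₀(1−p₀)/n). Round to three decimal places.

p̂ = 2212/2328 = 0.950172.
SE = √(p₀(1−p₀)/n) = √(0.055519/2328) = 0.004883.
z = (0.950172 − 0.941)/0.004883 = 0.009172/0.004883 = 1.878.

z = 1.878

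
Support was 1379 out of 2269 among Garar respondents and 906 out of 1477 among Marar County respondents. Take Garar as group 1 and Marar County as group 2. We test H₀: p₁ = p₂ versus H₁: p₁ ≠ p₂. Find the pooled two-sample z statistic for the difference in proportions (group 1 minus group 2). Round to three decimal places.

z = -0.346

p̂₁ = 1379/2269 ≈ 0.60776, p̂₂ = 906/1477 ≈ 0.61341.
Pooled p̂ = (1379+906)/(2269+1477) = 2285/3746 = 0.60998.
SE = √(p̂(1−p̂)(1/n₁+1/n₂)) = √(0.60998·0.39002·0.00111777) = √(0.000265922) = 0.01631.
z = (0.60776 − 0.61341)/0.01631 = -0.00565/0.01631 = -0.346.
p-value = 2·P(Z > 0.346) ≈ 0.7290.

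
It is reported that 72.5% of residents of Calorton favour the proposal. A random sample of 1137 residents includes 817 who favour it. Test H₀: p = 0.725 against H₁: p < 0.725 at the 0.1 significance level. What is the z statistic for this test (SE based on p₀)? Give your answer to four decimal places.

p̂ = 817/1137 ≈ 0.718558.
SE = √(p₀(1−p₀)/n) = √(0.19937/1137) = 0.013242.
z = (0.718558 − 0.725)/0.013242 = -0.006442/0.013242 = -0.4865.
p-value = P(Z < -0.487) ≈ 0.3133. With α = 0.1, fail to reject H₀.

z = -0.4865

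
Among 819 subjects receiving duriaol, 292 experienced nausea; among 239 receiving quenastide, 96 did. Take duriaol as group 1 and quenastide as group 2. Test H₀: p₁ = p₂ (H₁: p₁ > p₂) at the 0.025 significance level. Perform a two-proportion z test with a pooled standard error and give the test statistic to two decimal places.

p̂₁ = 292/819 = 0.35653, p̂₂ = 96/239 = 0.40167.
Pooled p̂ = (292+96)/(819+239) = 388/1058 = 0.36673.
SE = √(p̂(1−p̂)(1/n₁+1/n₂)) = √(0.36673·0.63327·0.0054051) = √(0.00125528) = 0.03543.
z = (0.35653 − 0.40167)/0.03543 = -0.04514/0.03543 = -1.27.
p-value = P(Z > -1.274) ≈ 0.8987. With α = 0.025, fail to reject H₀.

z = -1.27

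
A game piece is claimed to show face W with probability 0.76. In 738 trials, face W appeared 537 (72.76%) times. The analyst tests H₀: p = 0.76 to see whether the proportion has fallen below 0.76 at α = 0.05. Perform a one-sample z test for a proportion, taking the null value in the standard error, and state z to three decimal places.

p̂ = 537/738 = 0.727642.
SE = √(p₀(1−p₀)/n) = √(0.1824/738) = 0.015721.
z = (0.727642 − 0.76)/0.015721 = -0.032358/0.015721 = -2.058.
p-value = P(Z < -2.058) ≈ 0.0198. With α = 0.05, reject H₀.

z = -2.058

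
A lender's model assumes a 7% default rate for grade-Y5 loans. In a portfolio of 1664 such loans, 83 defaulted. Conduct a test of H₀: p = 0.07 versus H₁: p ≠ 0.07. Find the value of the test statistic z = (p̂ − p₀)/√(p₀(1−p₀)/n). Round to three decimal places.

z = -3.217

p̂ = 83/1664 ≈ 0.049880.
SE = √(p₀(1−p₀)/n) = √(0.0651/1664) = 0.006255.
z = (0.049880 − 0.07)/0.006255 = -0.020120/0.006255 = -3.217.
p-value = 2·P(Z > 3.217) ≈ 0.0013.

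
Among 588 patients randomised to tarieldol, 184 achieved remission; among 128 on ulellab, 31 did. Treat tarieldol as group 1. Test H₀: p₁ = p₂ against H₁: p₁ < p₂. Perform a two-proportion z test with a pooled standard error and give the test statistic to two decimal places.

p̂₁ = 184/588 ≈ 0.3129, p̂₂ = 31/128 ≈ 0.2422.
Pooled p̂ = (184+31)/(588+128) = 215/716 = 0.3003.
SE = √(p̂(1−p̂)(1/n₁+1/n₂)) = √(0.3003·0.6997·0.00951318) = √(0.00199883) = 0.0447.
z = (0.3129 − 0.2422)/0.0447 = 0.0707/0.0447 = 1.58.
p-value = P(Z < 1.582) ≈ 0.9432.

z = 1.58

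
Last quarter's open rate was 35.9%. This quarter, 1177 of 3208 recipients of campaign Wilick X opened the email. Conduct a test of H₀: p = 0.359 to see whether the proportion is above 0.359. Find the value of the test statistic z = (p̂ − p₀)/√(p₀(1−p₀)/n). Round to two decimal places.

p̂ = 1177/3208 = 0.3669.
Standard error under H₀: √(0.359×0.641/3208) = 0.0085.
z = (0.3669 − 0.359)/0.0085 = 0.0079/0.0085 = 0.93.

z = 0.93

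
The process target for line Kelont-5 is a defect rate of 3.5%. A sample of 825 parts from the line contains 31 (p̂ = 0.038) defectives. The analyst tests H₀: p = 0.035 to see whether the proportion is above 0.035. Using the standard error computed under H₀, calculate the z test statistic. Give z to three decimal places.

z = 0.403

p̂ = 31/825 = 0.03758.
Under H₀, SE = √(0.035·0.965/825) = √(4.09394e-05) = 0.00640.
z = (0.03758 − 0.035)/0.00640 = 0.00258/0.00640 = 0.403.
p-value = P(Z > 0.403) ≈ 0.3436.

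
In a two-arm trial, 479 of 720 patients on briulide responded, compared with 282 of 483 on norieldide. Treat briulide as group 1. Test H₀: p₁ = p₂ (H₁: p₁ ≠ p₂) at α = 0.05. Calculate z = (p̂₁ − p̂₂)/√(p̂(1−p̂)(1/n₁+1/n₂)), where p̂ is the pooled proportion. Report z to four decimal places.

p̂₁ = 479/720 = 0.665278, p̂₂ = 282/483 = 0.583851.
Pooled p̂ = (479+282)/(720+483) = 761/1203 = 0.632585.
SE = √(0.232421 × 0.00345928) = 0.028355.
z = (0.665278 − 0.583851)/0.028355 = 0.081427/0.028355 = 2.8717.
Two-sided p-value ≈ 2·Φ(−2.872) = 0.0041, so at α = 0.05 we reject H₀.

z = 2.8717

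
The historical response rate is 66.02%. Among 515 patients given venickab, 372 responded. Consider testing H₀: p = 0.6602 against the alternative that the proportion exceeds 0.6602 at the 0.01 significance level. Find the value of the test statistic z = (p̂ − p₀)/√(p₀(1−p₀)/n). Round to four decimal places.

z = 2.9768

p̂ = 372/515 ≈ 0.7223301.
Under H₀, SE = √(0.6602·0.3398/515) = √(0.000435604) = 0.0208711.
z = (0.7223301 − 0.6602)/0.0208711 = 0.0621301/0.0208711 = 2.9768.
p-value = P(Z > 2.977) ≈ 0.0015. With α = 0.01, reject H₀.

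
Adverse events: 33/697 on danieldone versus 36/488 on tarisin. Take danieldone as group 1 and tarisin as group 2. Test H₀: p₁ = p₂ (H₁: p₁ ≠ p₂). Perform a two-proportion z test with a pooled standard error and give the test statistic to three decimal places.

p̂₁ = 33/697 ≈ 0.04735, p̂₂ = 36/488 ≈ 0.07377.
Pooled p̂ = (33+36)/(697+488) = 69/1185 = 0.05823.
SE = √(p̂(1−p̂)(1/n₁+1/n₂)) = √(0.05823·0.94177·0.0034839) = √(0.000191048) = 0.01382.
z = (0.04735 − 0.07377)/0.01382 = -0.02642/0.01382 = -1.912.
Two-sided p-value ≈ 2·Φ(−1.912) = 0.0559.

z = -1.912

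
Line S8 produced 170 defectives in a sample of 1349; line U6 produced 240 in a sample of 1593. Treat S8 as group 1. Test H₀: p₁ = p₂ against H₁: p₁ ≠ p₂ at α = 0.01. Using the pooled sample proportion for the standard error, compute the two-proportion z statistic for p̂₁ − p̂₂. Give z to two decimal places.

z = -1.92

p̂₁ = 170/1349 = 0.12602, p̂₂ = 240/1593 = 0.15066.
Pooled p̂ = (170+240)/(1349+1593) = 410/2942 = 0.13936.
SE = √(0.119939 × 0.00136904) = 0.01281.
z = (0.12602 − 0.15066)/0.01281 = -0.02464/0.01281 = -1.92.
Two-sided p-value ≈ 2·Φ(−1.923) = 0.0545, so at α = 0.01 we fail to reject H₀.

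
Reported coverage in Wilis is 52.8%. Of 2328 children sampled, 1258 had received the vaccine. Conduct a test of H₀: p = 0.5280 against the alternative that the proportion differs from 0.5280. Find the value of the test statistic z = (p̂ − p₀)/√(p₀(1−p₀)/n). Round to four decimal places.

p̂ = 1258/2328 ≈ 0.540378.
Standard error under H₀: √(0.528×0.472/2328) = 0.010347.
z = (0.540378 − 0.528)/0.010347 = 0.012378/0.010347 = 1.1963.
p-value = 2·P(Z > 1.196) ≈ 0.2316.

z = 1.1963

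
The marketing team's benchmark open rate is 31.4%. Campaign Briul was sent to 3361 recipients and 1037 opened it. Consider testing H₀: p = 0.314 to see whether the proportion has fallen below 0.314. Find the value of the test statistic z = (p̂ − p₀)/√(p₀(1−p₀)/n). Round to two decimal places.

z = -0.68

p̂ = 1037/3361 ≈ 0.30854.
SE = √(p₀(1−p₀)/n) = √(0.2154/3361) = 0.00801.
z = (0.30854 − 0.314)/0.00801 = -0.00546/0.00801 = -0.68.
p-value = P(Z < -0.682) ≈ 0.2476.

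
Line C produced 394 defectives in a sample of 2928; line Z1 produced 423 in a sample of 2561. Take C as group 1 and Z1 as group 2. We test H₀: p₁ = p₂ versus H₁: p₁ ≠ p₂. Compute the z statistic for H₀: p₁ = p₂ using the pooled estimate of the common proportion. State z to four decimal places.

p̂₁ = 394/2928 ≈ 0.134563, p̂₂ = 423/2561 ≈ 0.165170.
Pooled p̂ = (394+423)/(2928+2561) = 817/5489 = 0.148843.
SE = √(p̂(1−p̂)(1/n₁+1/n₂)) = √(0.148843·0.851157·0.000732003) = √(9.27366e-05) = 0.009630.
z = (0.134563 − 0.165170)/0.009630 = -0.030607/0.009630 = -3.1783.

z = -3.1783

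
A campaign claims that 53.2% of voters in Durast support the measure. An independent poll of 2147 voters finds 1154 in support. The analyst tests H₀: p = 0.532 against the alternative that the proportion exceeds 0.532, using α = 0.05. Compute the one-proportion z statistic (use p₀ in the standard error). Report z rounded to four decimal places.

p̂ = 1154/2147 = 0.537494.
Under H₀, SE = √(0.532·0.468/2147) = √(0.000115965) = 0.010769.
z = (0.537494 − 0.532)/0.010769 = 0.005494/0.010769 = 0.5102.
p-value = P(Z > 0.510) ≈ 0.3050, so at α = 0.05 we fail to reject H₀.

z = 0.5102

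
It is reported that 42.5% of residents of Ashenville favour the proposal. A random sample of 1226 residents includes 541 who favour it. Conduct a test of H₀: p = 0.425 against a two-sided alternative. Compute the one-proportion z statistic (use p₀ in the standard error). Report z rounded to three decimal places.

p̂ = 541/1226 ≈ 0.441272.
SE = √(p₀(1−p₀)/n) = √(0.24437/1226) = 0.014118.
z = (0.441272 − 0.425)/0.014118 = 0.016272/0.014118 = 1.153.
p-value = 2·P(Z > 1.153) ≈ 0.2491.

z = 1.153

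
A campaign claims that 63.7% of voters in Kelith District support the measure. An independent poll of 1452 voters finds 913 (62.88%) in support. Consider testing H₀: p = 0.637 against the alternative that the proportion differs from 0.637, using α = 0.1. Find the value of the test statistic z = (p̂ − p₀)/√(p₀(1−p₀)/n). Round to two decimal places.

z = -0.65

p̂ = 913/1452 = 0.6288.
SE = √(p₀(1−p₀)/n) = √(0.23123/1452) = 0.0126.
z = (0.6288 − 0.637)/0.0126 = -0.0082/0.0126 = -0.65.
p-value = 2·P(Z > 0.651) ≈ 0.5152. With α = 0.1, fail to reject H₀.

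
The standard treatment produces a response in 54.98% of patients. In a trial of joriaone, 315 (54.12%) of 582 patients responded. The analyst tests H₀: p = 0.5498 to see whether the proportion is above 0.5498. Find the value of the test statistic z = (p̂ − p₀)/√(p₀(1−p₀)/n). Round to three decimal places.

z = -0.415

p̂ = 315/582 = 0.54124.
SE = √(p₀(1−p₀)/n) = √(0.24752/582) = 0.02062.
z = (0.54124 − 0.5498)/0.02062 = -0.00856/0.02062 = -0.415.
p-value = P(Z > -0.415) ≈ 0.6610.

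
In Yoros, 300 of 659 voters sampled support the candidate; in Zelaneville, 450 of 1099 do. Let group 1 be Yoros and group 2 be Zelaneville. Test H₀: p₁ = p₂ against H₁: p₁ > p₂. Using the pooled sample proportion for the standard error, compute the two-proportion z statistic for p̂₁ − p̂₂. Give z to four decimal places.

p̂₁ = 300/659 ≈ 0.455235, p̂₂ = 450/1099 ≈ 0.409463.
Pooled p̂ = (300+450)/(659+1099) = 750/1758 = 0.426621.
SE = √(p̂(1−p̂)(1/n₁+1/n₂)) = √(0.426621·0.573379·0.00242737) = √(0.000593772) = 0.024367.
z = (0.455235 − 0.409463)/0.024367 = 0.045772/0.024367 = 1.8784.

z = 1.8784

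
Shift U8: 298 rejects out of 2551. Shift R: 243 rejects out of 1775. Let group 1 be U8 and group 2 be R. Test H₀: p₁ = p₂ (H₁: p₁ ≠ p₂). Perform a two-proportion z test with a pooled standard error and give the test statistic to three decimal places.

p̂₁ = 298/2551 = 0.116817, p̂₂ = 243/1775 = 0.136901.
Pooled p̂ = (298+243)/(2551+1775) = 541/4326 = 0.125058.
SE = √(p̂(1−p̂)(1/n₁+1/n₂)) = √(0.125058·0.874942·0.000955383) = √(0.000104536) = 0.010224.
z = (0.116817 − 0.136901)/0.010224 = -0.020084/0.010224 = -1.964.
Two-sided p-value ≈ 2·Φ(−1.964) = 0.0495.

z = -1.964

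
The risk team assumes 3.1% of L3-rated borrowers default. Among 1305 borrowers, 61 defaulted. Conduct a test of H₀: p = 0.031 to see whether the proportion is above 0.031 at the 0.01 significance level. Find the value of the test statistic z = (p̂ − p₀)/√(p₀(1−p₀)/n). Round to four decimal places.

p̂ = 61/1305 ≈ 0.0467433.
Under H₀, SE = √(0.031·0.969/1305) = √(2.30184e-05) = 0.0047977.
z = (0.0467433 − 0.031)/0.0047977 = 0.0157433/0.0047977 = 3.2814.
p-value = P(Z > 3.281) ≈ 0.0005. With α = 0.01, reject H₀.

z = 3.2814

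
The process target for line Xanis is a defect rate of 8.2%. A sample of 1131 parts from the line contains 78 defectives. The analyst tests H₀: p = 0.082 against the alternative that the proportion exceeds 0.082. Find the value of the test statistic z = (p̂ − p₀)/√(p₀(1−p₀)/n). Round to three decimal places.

p̂ = 78/1131 = 0.068966.
Standard error under H₀: √(0.082×0.918/1131) = 0.008158.
z = (0.068966 − 0.082)/0.008158 = -0.013034/0.008158 = -1.598.
p-value = P(Z > -1.598) ≈ 0.9449.

z = -1.598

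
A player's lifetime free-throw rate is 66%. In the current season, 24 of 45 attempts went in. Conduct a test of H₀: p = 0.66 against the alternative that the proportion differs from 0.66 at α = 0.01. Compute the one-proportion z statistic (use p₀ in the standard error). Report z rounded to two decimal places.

p̂ = 24/45 = 0.5333.
Under H₀, SE = √(0.66·0.34/45) = √(0.00498667) = 0.0706.
z = (0.5333 − 0.66)/0.0706 = -0.1267/0.0706 = -1.79.
Two-sided p-value ≈ 2·Φ(−1.794) = 0.0729; since p > α = 0.01, fail to reject H₀.

z = -1.79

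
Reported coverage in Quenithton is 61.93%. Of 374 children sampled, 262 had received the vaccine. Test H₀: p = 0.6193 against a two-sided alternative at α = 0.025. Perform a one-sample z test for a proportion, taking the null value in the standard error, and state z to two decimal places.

z = 3.24

p̂ = 262/374 ≈ 0.7005.
Under H₀, SE = √(0.6193·0.3807/374) = √(0.000630394) = 0.0251.
z = (0.7005 − 0.6193)/0.0251 = 0.0812/0.0251 = 3.24.
Two-sided p-value ≈ 2·Φ(−3.235) = 0.0012. With α = 0.025, reject H₀.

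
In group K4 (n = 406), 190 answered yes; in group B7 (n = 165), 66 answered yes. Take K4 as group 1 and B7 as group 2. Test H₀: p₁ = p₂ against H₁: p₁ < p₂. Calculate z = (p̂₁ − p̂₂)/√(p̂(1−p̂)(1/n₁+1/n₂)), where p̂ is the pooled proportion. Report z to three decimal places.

z = 1.481

p̂₁ = 190/406 ≈ 0.46798, p̂₂ = 66/165 ≈ 0.40000.
Pooled p̂ = (190+66)/(406+165) = 256/571 = 0.44834.
SE = √(0.247331 × 0.00852366) = 0.04591.
z = (0.46798 − 0.40000)/0.04591 = 0.06798/0.04591 = 1.481.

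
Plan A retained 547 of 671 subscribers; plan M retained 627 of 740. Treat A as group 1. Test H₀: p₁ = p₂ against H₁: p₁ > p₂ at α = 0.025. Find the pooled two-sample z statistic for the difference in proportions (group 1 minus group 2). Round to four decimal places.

z = -1.6106

p̂₁ = 547/671 ≈ 0.815201, p̂₂ = 627/740 ≈ 0.847297.
Pooled p̂ = (547+627)/(671+740) = 1174/1411 = 0.832034.
SE = √(0.139753 × 0.00284166) = 0.019928.
z = (0.815201 − 0.847297)/0.019928 = -0.032096/0.019928 = -1.6106.
p-value = P(Z > -1.611) ≈ 0.9464; since p > α = 0.025, fail to reject H₀.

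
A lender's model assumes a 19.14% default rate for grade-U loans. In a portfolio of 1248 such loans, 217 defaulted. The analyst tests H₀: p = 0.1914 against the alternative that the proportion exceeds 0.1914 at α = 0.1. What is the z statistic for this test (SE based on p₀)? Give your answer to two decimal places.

p̂ = 217/1248 = 0.17388.
SE = √(p₀(1−p₀)/n) = √(0.15477/1248) = 0.01114.
z = (0.17388 − 0.1914)/0.01114 = -0.01752/0.01114 = -1.57.
p-value = P(Z > -1.573) ≈ 0.9422, so at α = 0.1 we fail to reject H₀.

z = -1.57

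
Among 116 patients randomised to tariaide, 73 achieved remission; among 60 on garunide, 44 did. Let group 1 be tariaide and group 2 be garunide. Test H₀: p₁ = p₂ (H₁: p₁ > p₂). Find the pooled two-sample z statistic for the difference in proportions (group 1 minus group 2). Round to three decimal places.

z = -1.386

p̂₁ = 73/116 = 0.62931, p̂₂ = 44/60 = 0.73333.
Pooled p̂ = (73+44)/(116+60) = 117/176 = 0.66477.
SE = √(0.22285 × 0.0252874) = 0.07507.
z = (0.62931 − 0.73333)/0.07507 = -0.10402/0.07507 = -1.386.
p-value = P(Z > -1.386) ≈ 0.9171.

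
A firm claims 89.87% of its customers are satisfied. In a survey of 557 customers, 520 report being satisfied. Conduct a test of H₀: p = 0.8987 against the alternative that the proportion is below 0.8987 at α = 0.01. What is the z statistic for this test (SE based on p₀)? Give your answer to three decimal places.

p̂ = 520/557 ≈ 0.93357.
SE = √(p₀(1−p₀)/n) = √(0.091038/557) = 0.01278.
z = (0.93357 − 0.8987)/0.01278 = 0.03487/0.01278 = 2.728.
p-value = P(Z < 2.728) ≈ 0.9968, so at α = 0.01 we fail to reject H₀.

z = 2.728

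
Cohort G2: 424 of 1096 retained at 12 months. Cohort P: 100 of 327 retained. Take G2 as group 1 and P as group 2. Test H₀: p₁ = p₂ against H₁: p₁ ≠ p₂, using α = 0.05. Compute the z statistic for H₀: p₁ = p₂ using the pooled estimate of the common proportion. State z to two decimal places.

p̂₁ = 424/1096 = 0.3869, p̂₂ = 100/327 = 0.3058.
Pooled p̂ = (424+100)/(1096+327) = 524/1423 = 0.3682.
SE = √(p̂(1−p̂)(1/n₁+1/n₂)) = √(0.3682·0.6318·0.00397051) = √(0.000923693) = 0.0304.
z = (0.3869 − 0.3058)/0.0304 = 0.0811/0.0304 = 2.67.
Two-sided p-value ≈ 2·Φ(−2.667) = 0.0077. With α = 0.05, reject H₀.

z = 2.67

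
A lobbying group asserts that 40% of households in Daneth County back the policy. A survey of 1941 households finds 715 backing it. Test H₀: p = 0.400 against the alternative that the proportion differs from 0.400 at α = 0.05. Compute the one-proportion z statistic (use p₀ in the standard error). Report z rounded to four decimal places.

p̂ = 715/1941 = 0.3683668.
Standard error under H₀: √(0.4×0.6/1941) = 0.0111197.
z = (0.3683668 − 0.4)/0.0111197 = -0.0316332/0.0111197 = -2.8448.
Two-sided p-value ≈ 2·Φ(−2.845) = 0.0044. With α = 0.05, reject H₀.

z = -2.8448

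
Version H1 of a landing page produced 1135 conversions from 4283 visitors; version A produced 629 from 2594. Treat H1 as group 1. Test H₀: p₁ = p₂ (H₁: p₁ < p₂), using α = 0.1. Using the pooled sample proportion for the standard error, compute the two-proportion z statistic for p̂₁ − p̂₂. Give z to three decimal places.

p̂₁ = 1135/4283 = 0.265001, p̂₂ = 629/2594 = 0.242483.
Pooled p̂ = (1135+629)/(4283+2594) = 1764/6877 = 0.256507.
SE = √(0.190711 × 0.000618986) = 0.010865.
z = (0.265001 − 0.242483)/0.010865 = 0.022518/0.010865 = 2.073.
p-value = P(Z < 2.073) ≈ 0.9809; since p > α = 0.1, fail to reject H₀.

z = 2.073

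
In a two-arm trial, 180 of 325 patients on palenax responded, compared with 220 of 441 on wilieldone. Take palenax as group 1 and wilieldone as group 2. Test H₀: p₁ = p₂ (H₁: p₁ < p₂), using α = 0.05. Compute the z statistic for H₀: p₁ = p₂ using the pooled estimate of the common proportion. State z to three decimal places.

p̂₁ = 180/325 = 0.553846, p̂₂ = 220/441 = 0.498866.
Pooled p̂ = (180+220)/(325+441) = 400/766 = 0.522193.
SE = √(0.249507 × 0.0053445) = 0.036517.
z = (0.553846 − 0.498866)/0.036517 = 0.054980/0.036517 = 1.506.
p-value = P(Z < 1.506) ≈ 0.9339, so at α = 0.05 we fail to reject H₀.

z = 1.506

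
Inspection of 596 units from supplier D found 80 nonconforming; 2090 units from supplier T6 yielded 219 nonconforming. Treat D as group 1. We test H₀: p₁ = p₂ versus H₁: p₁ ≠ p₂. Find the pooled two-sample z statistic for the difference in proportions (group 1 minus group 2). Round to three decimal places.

p̂₁ = 80/596 = 0.13423, p̂₂ = 219/2090 = 0.10478.
Pooled p̂ = (80+219)/(596+2090) = 299/2686 = 0.11132.
SE = √(0.0989263 × 0.00215632) = 0.01461.
z = (0.13423 − 0.10478)/0.01461 = 0.02945/0.01461 = 2.016.

z = 2.016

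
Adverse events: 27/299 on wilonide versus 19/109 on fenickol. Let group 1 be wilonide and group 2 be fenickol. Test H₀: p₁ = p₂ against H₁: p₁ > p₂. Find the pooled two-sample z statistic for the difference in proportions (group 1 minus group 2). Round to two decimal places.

z = -2.37

p̂₁ = 27/299 = 0.0903, p̂₂ = 19/109 = 0.1743.
Pooled p̂ = (27+19)/(299+109) = 46/408 = 0.1127.
SE = √(0.100034 × 0.0125188) = 0.0354.
z = (0.0903 − 0.1743)/0.0354 = -0.0840/0.0354 = -2.37.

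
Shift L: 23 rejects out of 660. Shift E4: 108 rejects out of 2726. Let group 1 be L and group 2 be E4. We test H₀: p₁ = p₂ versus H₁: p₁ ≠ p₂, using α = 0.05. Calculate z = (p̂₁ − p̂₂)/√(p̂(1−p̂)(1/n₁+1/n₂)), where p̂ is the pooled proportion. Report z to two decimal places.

z = -0.57

p̂₁ = 23/660 = 0.0348, p̂₂ = 108/2726 = 0.0396.
Pooled p̂ = (23+108)/(660+2726) = 131/3386 = 0.0387.
SE = √(p̂(1−p̂)(1/n₁+1/n₂)) = √(0.0387·0.9613·0.00188199) = √(6.99948e-05) = 0.0084.
z = (0.0348 − 0.0396)/0.0084 = -0.0048/0.0084 = -0.57.
p-value = 2·P(Z > 0.570) ≈ 0.5686. With α = 0.05, fail to reject H₀.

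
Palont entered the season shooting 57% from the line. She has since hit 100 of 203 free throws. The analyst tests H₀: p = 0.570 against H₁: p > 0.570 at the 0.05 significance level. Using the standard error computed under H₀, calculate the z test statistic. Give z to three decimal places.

p̂ = 100/203 = 0.49261.
Under H₀, SE = √(0.57·0.43/203) = √(0.00120739) = 0.03475.
z = (0.49261 − 0.57)/0.03475 = -0.07739/0.03475 = -2.227.
p-value = P(Z > -2.227) ≈ 0.9870; since p > α = 0.05, fail to reject H₀.

z = -2.227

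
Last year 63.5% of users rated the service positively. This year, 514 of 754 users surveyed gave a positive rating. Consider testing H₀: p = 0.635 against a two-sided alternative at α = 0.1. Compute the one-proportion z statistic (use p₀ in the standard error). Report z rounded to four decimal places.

p̂ = 514/754 = 0.6816976.
Standard error under H₀: √(0.635×0.365/754) = 0.0175327.
z = (0.6816976 − 0.635)/0.0175327 = 0.0466976/0.0175327 = 2.6635.
Two-sided p-value ≈ 2·Φ(−2.663) = 0.0077. With α = 0.1, reject H₀.

z = 2.6635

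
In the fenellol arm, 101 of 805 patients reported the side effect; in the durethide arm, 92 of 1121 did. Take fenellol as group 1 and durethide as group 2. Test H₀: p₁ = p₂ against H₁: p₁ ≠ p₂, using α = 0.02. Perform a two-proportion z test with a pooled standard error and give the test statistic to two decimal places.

z = 3.13

p̂₁ = 101/805 ≈ 0.12547, p̂₂ = 92/1121 ≈ 0.08207.
Pooled p̂ = (101+92)/(805+1121) = 193/1926 = 0.10021.
SE = √(0.0901661 × 0.0021343) = 0.01387.
z = (0.12547 − 0.08207)/0.01387 = 0.04340/0.01387 = 3.13.
Two-sided p-value ≈ 2·Φ(−3.128) = 0.0018, so at α = 0.02 we reject H₀.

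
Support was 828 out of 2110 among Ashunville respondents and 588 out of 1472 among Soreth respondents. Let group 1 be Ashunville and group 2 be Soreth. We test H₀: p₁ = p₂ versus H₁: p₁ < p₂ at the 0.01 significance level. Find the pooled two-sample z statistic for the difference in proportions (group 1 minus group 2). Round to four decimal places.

p̂₁ = 828/2110 = 0.392417, p̂₂ = 588/1472 = 0.399457.
Pooled p̂ = (828+588)/(2110+1472) = 1416/3582 = 0.395310.
SE = √(p̂(1−p̂)(1/n₁+1/n₂)) = √(0.395310·0.604690·0.00115328) = √(0.00027568) = 0.016604.
z = (0.392417 − 0.399457)/0.016604 = -0.007040/0.016604 = -0.4240.
p-value = P(Z < -0.424) ≈ 0.3358. With α = 0.01, fail to reject H₀.

z = -0.4240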